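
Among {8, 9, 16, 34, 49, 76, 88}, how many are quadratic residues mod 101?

5

(8/101) = -1 → non-residue.
(9/101) = +1 → QR.
(16/101) = +1 → QR.
(34/101) = -1 → non-residue.
(49/101) = +1 → QR.
(76/101) = +1 → QR.
(88/101) = +1 → QR.
Total quadratic residues among the 7: 5.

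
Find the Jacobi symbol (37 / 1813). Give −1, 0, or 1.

Reciprocity: 37 ≡ 1 and 1813 ≡ 1 (mod 4), so (37/1813) = +(1813/37).
Reduce top mod 37: now compute (0/37).
Top reduces to 0: gcd > 1, so the symbol is 0.

0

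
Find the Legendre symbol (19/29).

Euler's criterion: (19/29) ≡ 19^14 (mod 29).
19^2 ≡ 13 (mod 29)
19^4 ≡ 24 (mod 29)
19^8 ≡ 25 (mod 29)
19^14 = 19^(8+4+2) ≡ 28 (mod 29).
Result is 28 ≡ −1, so (19/29) = −1.

-1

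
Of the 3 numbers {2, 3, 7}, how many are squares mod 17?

(2/17) = +1 → QR.
(3/17) = -1 → non-residue.
(7/17) = -1 → non-residue.
Total quadratic residues among the 3: 1.

1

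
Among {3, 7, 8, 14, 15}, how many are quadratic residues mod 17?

2

(3/17) = -1 → non-residue.
(7/17) = -1 → non-residue.
(8/17) = +1 → QR.
(14/17) = -1 → non-residue.
(15/17) = +1 → QR.
Total quadratic residues among the 5: 2.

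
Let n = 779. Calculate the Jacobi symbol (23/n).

1

Reciprocity: 23 ≡ 3 and 779 ≡ 3 (mod 4), so (23/779) = −(779/23).
Reduce top mod 23: now compute (20/23).
Pull out 2^2: since 23 ≡ 7 (mod 8), (2/23) = +1, so (2/23)^2 = +1.
Reciprocity: 5 ≡ 1 and 23 ≡ 3 (mod 4), so (5/23) = +(23/5).
Reduce top mod 5: now compute (3/5).
Reciprocity: 3 ≡ 3 and 5 ≡ 1 (mod 4), so (3/5) = +(5/3).
Reduce top mod 3: now compute (2/3).
Pull out 2: since 3 ≡ 3 (mod 8), (2/3) = -1.
Reached (1/3) = 1. Collecting the sign flips along the way, the symbol is +1.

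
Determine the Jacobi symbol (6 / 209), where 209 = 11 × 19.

Pull out 2: since 209 ≡ 1 (mod 8), (2/209) = +1.
Reciprocity: 3 ≡ 3 and 209 ≡ 1 (mod 4), so (3/209) = +(209/3).
Reduce top mod 3: now compute (2/3).
Pull out 2: since 3 ≡ 3 (mod 8), (2/3) = -1.
Reached (1/3) = 1. Collecting the sign flips along the way, the symbol is -1.

-1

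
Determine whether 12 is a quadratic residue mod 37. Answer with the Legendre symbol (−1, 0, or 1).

1

Euler's criterion: (12/37) ≡ 12^18 (mod 37).
12^2 ≡ 33 (mod 37)
12^4 ≡ 16 (mod 37)
12^8 ≡ 34 (mod 37)
12^16 ≡ 9 (mod 37)
12^18 = 12^(16+2) ≡ 1 (mod 37).
Result is 1, so (12/37) = 1.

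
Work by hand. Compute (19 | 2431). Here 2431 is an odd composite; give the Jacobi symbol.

1

Reciprocity: 19 ≡ 3 and 2431 ≡ 3 (mod 4), so (19/2431) = −(2431/19).
Reduce top mod 19: now compute (18/19).
Pull out 2: since 19 ≡ 3 (mod 8), (2/19) = -1.
Reciprocity: 9 ≡ 1 and 19 ≡ 3 (mod 4), so (9/19) = +(19/9).
Reduce top mod 9: now compute (1/9).
Reached (1/9) = 1. Collecting the sign flips along the way, the symbol is +1.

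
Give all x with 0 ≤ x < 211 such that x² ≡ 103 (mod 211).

Since 211 ≡ 3 (mod 4), a square root of 103 is 103^((211+1)/4) = 103^53 mod 211.
Repeated squaring: 103^2≡59, 103^4≡105, 103^8≡53, 103^16≡66, 103^32≡136 (mod 211).
103^53 = 103^(32+16+4+1) ≡ 37 (mod 211).
Check: 37² = 1369 ≡ 103 (mod 211). The two roots are 37 and 174.

37, 174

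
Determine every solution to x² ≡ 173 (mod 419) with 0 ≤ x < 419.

43, 376

Since 419 ≡ 3 (mod 4), a square root of 173 is 173^((419+1)/4) = 173^105 mod 419.
Repeated squaring: 173^2≡180, 173^4≡137, 173^8≡333, 173^16≡273, 173^32≡366, 173^64≡295 (mod 419).
173^105 = 173^(64+32+8+1) ≡ 43 (mod 419).
Check: 43² = 1849 ≡ 173 (mod 419). The two roots are 43 and 376.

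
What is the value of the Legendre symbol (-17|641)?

-1

First reduce: -17 ≡ 624 (mod 641).
Pull out 2^4: since 641 ≡ 1 (mod 8), (2/641) = +1, so (2/641)^4 = +1.
Reciprocity: 39 ≡ 3 and 641 ≡ 1 (mod 4), so (39/641) = +(641/39).
Reduce top mod 39: now compute (17/39).
Reciprocity: 17 ≡ 1 and 39 ≡ 3 (mod 4), so (17/39) = +(39/17).
Reduce top mod 17: now compute (5/17).
Reciprocity: 5 ≡ 1 and 17 ≡ 1 (mod 4), so (5/17) = +(17/5).
Reduce top mod 5: now compute (2/5).
Pull out 2: since 5 ≡ 5 (mod 8), (2/5) = -1.
Reached (1/5) = 1. Collecting the sign flips along the way, the symbol is -1.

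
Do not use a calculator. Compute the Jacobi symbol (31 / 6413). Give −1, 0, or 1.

-1

Reciprocity: 31 ≡ 3 and 6413 ≡ 1 (mod 4), so (31/6413) = +(6413/31).
Reduce top mod 31: now compute (27/31).
Reciprocity: 27 ≡ 3 and 31 ≡ 3 (mod 4), so (27/31) = −(31/27).
Reduce top mod 27: now compute (4/27).
Pull out 2^2: since 27 ≡ 3 (mod 8), (2/27) = -1, so (2/27)^2 = +1.
Reached (1/27) = 1. Collecting the sign flips along the way, the symbol is -1.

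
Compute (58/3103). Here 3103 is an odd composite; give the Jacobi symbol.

Pull out 2: since 3103 ≡ 7 (mod 8), (2/3103) = +1.
Reciprocity: 29 ≡ 1 and 3103 ≡ 3 (mod 4), so (29/3103) = +(3103/29).
Reduce top mod 29: now compute (0/29).
Top reduces to 0: gcd > 1, so the symbol is 0.

0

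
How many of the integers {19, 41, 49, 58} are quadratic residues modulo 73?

(19/73) = +1 → QR.
(41/73) = +1 → QR.
(49/73) = +1 → QR.
(58/73) = -1 → non-residue.
Total quadratic residues among the 4: 3.

3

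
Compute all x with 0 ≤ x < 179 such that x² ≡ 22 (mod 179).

Since 179 ≡ 3 (mod 4), a square root of 22 is 22^((179+1)/4) = 22^45 mod 179.
Repeated squaring: 22^2≡126, 22^4≡124, 22^8≡161, 22^16≡145, 22^32≡82 (mod 179).
22^45 = 22^(32+8+4+1) ≡ 77 (mod 179).
Check: 77² = 5929 ≡ 22 (mod 179). The two roots are 77 and 102.

77, 102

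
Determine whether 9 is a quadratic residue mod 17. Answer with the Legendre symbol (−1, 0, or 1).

Reciprocity: 9 ≡ 1 and 17 ≡ 1 (mod 4), so (9/17) = +(17/9).
Reduce top mod 9: now compute (8/9).
Pull out 2^3: since 9 ≡ 1 (mod 8), (2/9) = +1, so (2/9)^3 = +1.
Reached (1/9) = 1. Collecting the sign flips along the way, the symbol is +1.

1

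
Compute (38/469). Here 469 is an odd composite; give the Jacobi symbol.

Pull out 2: since 469 ≡ 5 (mod 8), (2/469) = -1.
Reciprocity: 19 ≡ 3 and 469 ≡ 1 (mod 4), so (19/469) = +(469/19).
Reduce top mod 19: now compute (13/19).
Reciprocity: 13 ≡ 1 and 19 ≡ 3 (mod 4), so (13/19) = +(19/13).
Reduce top mod 13: now compute (6/13).
Pull out 2: since 13 ≡ 5 (mod 8), (2/13) = -1.
Reciprocity: 3 ≡ 3 and 13 ≡ 1 (mod 4), so (3/13) = +(13/3).
Reduce top mod 3: now compute (1/3).
Reached (1/3) = 1. Collecting the sign flips along the way, the symbol is +1.

1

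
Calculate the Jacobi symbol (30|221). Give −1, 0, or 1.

Pull out 2: since 221 ≡ 5 (mod 8), (2/221) = -1.
Reciprocity: 15 ≡ 3 and 221 ≡ 1 (mod 4), so (15/221) = +(221/15).
Reduce top mod 15: now compute (11/15).
Reciprocity: 11 ≡ 3 and 15 ≡ 3 (mod 4), so (11/15) = −(15/11).
Reduce top mod 11: now compute (4/11).
Pull out 2^2: since 11 ≡ 3 (mod 8), (2/11) = -1, so (2/11)^2 = +1.
Reached (1/11) = 1. Collecting the sign flips along the way, the symbol is +1.

1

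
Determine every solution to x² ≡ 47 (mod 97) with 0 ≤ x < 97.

97 ≡ 1 (mod 4), so we find a root by search.
Trying successive values, 12² = 144 ≡ 47 (mod 97). The other root is 97 − 12 = 85.

12, 85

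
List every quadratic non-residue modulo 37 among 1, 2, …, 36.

2,5,6,8,13,14,15,17,18,19,20,22,23,24,29,31,32,35

Square k = 1,…,18 (k and 37−k give the same square):
1²=1, 2²=4, 3²=9, 4²=16, 5²=25, 6²=36, 7²≡12, 8²≡27, 9²≡7, 10²≡26, 11²≡10, 12²≡33, 13²≡21, 14²≡11, 15²≡3, 16²≡34, 17²≡30, 18²≡28 (mod 37).
The residues are {1, 3, 4, 7, 9, 10, 11, 12, 16, 21, 25, 26, 27, 28, 30, 33, 34, 36}; the non-residues are the remaining 18 nonzero classes.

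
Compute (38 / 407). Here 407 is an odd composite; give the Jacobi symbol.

Pull out 2: since 407 ≡ 7 (mod 8), (2/407) = +1.
Reciprocity: 19 ≡ 3 and 407 ≡ 3 (mod 4), so (19/407) = −(407/19).
Reduce top mod 19: now compute (8/19).
Pull out 2^3: since 19 ≡ 3 (mod 8), (2/19) = -1, so (2/19)^3 = -1.
Reached (1/19) = 1. Collecting the sign flips along the way, the symbol is +1.

1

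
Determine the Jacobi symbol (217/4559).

1

Reciprocity: 217 ≡ 1 and 4559 ≡ 3 (mod 4), so (217/4559) = +(4559/217).
Reduce top mod 217: now compute (2/217).
Pull out 2: since 217 ≡ 1 (mod 8), (2/217) = +1.
Reached (1/217) = 1. Collecting the sign flips along the way, the symbol is +1.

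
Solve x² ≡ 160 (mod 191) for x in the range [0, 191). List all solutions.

55, 136

Since 191 ≡ 3 (mod 4), a square root of 160 is 160^((191+1)/4) = 160^48 mod 191.
Repeated squaring: 160^2≡6, 160^4≡36, 160^8≡150, 160^16≡153, 160^32≡107 (mod 191).
160^48 = 160^(32+16) ≡ 136 (mod 191).
Check: 136² = 18496 ≡ 160 (mod 191). The two roots are 55 and 136.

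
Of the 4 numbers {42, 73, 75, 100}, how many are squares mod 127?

3

(42/127) = +1 → QR.
(73/127) = +1 → QR.
(75/127) = -1 → non-residue.
(100/127) = +1 → QR.
Total quadratic residues among the 4: 3.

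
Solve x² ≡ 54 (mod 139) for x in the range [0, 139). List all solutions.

Since 139 ≡ 3 (mod 4), a square root of 54 is 54^((139+1)/4) = 54^35 mod 139.
Repeated squaring: 54^2≡136, 54^4≡9, 54^8≡81, 54^16≡28, 54^32≡89 (mod 139).
54^35 = 54^(32+2+1) ≡ 38 (mod 139).
Check: 38² = 1444 ≡ 54 (mod 139). The two roots are 38 and 101.

38, 101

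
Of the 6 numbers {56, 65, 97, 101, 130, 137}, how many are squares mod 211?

4

(56/211) = +1 → QR.
(65/211) = +1 → QR.
(97/211) = -1 → non-residue.
(101/211) = +1 → QR.
(130/211) = -1 → non-residue.
(137/211) = +1 → QR.
Total quadratic residues among the 6: 4.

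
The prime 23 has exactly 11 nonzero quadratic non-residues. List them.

5,7,10,11,14,15,17,19,20,21,22

Square k = 1,…,11 (k and 23−k give the same square):
1²=1, 2²=4, 3²=9, 4²=16, 5²≡2, 6²≡13, 7²≡3, 8²≡18, 9²≡12, 10²≡8, 11²≡6 (mod 23).
The residues are {1, 2, 3, 4, 6, 8, 9, 12, 13, 16, 18}; the non-residues are the remaining 11 nonzero classes.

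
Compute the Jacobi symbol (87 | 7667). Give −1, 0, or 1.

Reciprocity: 87 ≡ 3 and 7667 ≡ 3 (mod 4), so (87/7667) = −(7667/87).
Reduce top mod 87: now compute (11/87).
Reciprocity: 11 ≡ 3 and 87 ≡ 3 (mod 4), so (11/87) = −(87/11).
Reduce top mod 11: now compute (10/11).
Pull out 2: since 11 ≡ 3 (mod 8), (2/11) = -1.
Reciprocity: 5 ≡ 1 and 11 ≡ 3 (mod 4), so (5/11) = +(11/5).
Reduce top mod 5: now compute (1/5).
Reached (1/5) = 1. Collecting the sign flips along the way, the symbol is -1.

-1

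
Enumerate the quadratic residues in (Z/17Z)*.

Square k = 1,…,8 (k and 17−k give the same square):
1²=1, 2²=4, 3²=9, 4²=16, 5²≡8, 6²≡2, 7²≡15, 8²≡13 (mod 17).
So the quadratic residues mod 17 are {1, 2, 4, 8, 9, 13, 15, 16}.

1, 2, 4, 8, 9, 13, 15, 16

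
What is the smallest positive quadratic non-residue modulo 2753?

3

(2/2753) = +1, so 2 is a residue.
(3/2753) = −1, so 3 is the smallest positive non-residue mod 2753.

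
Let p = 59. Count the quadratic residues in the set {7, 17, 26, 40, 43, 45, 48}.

5

(7/59) = +1 → QR.
(17/59) = +1 → QR.
(26/59) = +1 → QR.
(40/59) = -1 → non-residue.
(43/59) = -1 → non-residue.
(45/59) = +1 → QR.
(48/59) = +1 → QR.
Total quadratic residues among the 7: 5.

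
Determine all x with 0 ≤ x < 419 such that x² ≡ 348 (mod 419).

102, 317

Since 419 ≡ 3 (mod 4), a square root of 348 is 348^((419+1)/4) = 348^105 mod 419.
Repeated squaring: 348^2≡13, 348^4≡169, 348^8≡69, 348^16≡152, 348^32≡59, 348^64≡129 (mod 419).
348^105 = 348^(64+32+8+1) ≡ 102 (mod 419).
Check: 102² = 10404 ≡ 348 (mod 419). The two roots are 102 and 317.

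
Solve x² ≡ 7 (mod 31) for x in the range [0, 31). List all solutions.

10, 21

Since 31 ≡ 3 (mod 4), a square root of 7 is 7^((31+1)/4) = 7^8 mod 31.
Repeated squaring: 7^2≡18, 7^4≡14, 7^8≡10 (mod 31).
7^8 = 7^(8) ≡ 10 (mod 31).
Check: 10² = 100 ≡ 7 (mod 31). The two roots are 10 and 21.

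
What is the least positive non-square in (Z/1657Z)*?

(2/1657) = +1, so 2 is a residue.
(3/1657) = +1, so 3 is a residue.
(4/1657) = +1, so 4 is a residue.
(5/1657) = −1, so 5 is the smallest positive non-residue mod 1657.

5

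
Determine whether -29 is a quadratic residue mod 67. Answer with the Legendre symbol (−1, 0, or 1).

-1

Euler's criterion: (-29/67) ≡ 38^33 (mod 67).
38^2 ≡ 37 (mod 67)
38^4 ≡ 29 (mod 67)
38^8 ≡ 37 (mod 67)
38^16 ≡ 29 (mod 67)
38^32 ≡ 37 (mod 67)
38^33 = 38^(32+1) ≡ 66 (mod 67).
Result is 66 ≡ −1, so (-29/67) = −1.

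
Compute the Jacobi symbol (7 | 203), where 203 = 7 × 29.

0

Reciprocity: 7 ≡ 3 and 203 ≡ 3 (mod 4), so (7/203) = −(203/7).
Reduce top mod 7: now compute (0/7).
Top reduces to 0: gcd > 1, so the symbol is 0.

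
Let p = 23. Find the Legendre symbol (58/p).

1

First reduce: 58 ≡ 12 (mod 23).
Pull out 2^2: since 23 ≡ 7 (mod 8), (2/23) = +1, so (2/23)^2 = +1.
Reciprocity: 3 ≡ 3 and 23 ≡ 3 (mod 4), so (3/23) = −(23/3).
Reduce top mod 3: now compute (2/3).
Pull out 2: since 3 ≡ 3 (mod 8), (2/3) = -1.
Reached (1/3) = 1. Collecting the sign flips along the way, the symbol is +1.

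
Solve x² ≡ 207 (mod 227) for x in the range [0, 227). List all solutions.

52, 175

Since 227 ≡ 3 (mod 4), a square root of 207 is 207^((227+1)/4) = 207^57 mod 227.
Repeated squaring: 207^2≡173, 207^4≡192, 207^8≡90, 207^16≡155, 207^32≡190 (mod 227).
207^57 = 207^(32+16+8+1) ≡ 175 (mod 227).
Check: 175² = 30625 ≡ 207 (mod 227). The two roots are 52 and 175.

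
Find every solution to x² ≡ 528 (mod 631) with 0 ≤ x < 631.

Since 631 ≡ 3 (mod 4), a square root of 528 is 528^((631+1)/4) = 528^158 mod 631.
Repeated squaring: 528^2≡513, 528^4≡42, 528^8≡502, 528^16≡235, 528^32≡328, 528^64≡314, 528^128≡160 (mod 631).
528^158 = 528^(128+16+8+4+2) ≡ 90 (mod 631).
Check: 90² = 8100 ≡ 528 (mod 631). The two roots are 90 and 541.

90, 541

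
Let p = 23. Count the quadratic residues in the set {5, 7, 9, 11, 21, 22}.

1

(5/23) = -1 → non-residue.
(7/23) = -1 → non-residue.
(9/23) = +1 → QR.
(11/23) = -1 → non-residue.
(21/23) = -1 → non-residue.
(22/23) = -1 → non-residue.
Total quadratic residues among the 6: 1.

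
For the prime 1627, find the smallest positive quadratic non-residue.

2

(2/1627) = −1, so 2 is the smallest positive non-residue mod 1627.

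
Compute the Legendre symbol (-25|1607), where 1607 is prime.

First reduce: -25 ≡ 1582 (mod 1607).
Pull out 2: since 1607 ≡ 7 (mod 8), (2/1607) = +1.
Reciprocity: 791 ≡ 3 and 1607 ≡ 3 (mod 4), so (791/1607) = −(1607/791).
Reduce top mod 791: now compute (25/791).
Reciprocity: 25 ≡ 1 and 791 ≡ 3 (mod 4), so (25/791) = +(791/25).
Reduce top mod 25: now compute (16/25).
Pull out 2^4: since 25 ≡ 1 (mod 8), (2/25) = +1, so (2/25)^4 = +1.
Reached (1/25) = 1. Collecting the sign flips along the way, the symbol is -1.

-1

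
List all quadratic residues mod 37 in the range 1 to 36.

1, 3, 4, 7, 9, 10, 11, 12, 16, 21, 25, 26, 27, 28, 30, 33, 34, 36

Square k = 1,…,18 (k and 37−k give the same square):
1²=1, 2²=4, 3²=9, 4²=16, 5²=25, 6²=36, 7²≡12, 8²≡27, 9²≡7, 10²≡26, 11²≡10, 12²≡33, 13²≡21, 14²≡11, 15²≡3, 16²≡34, 17²≡30, 18²≡28 (mod 37).
So the quadratic residues mod 37 are {1, 3, 4, 7, 9, 10, 11, 12, 16, 21, 25, 26, 27, 28, 30, 33, 34, 36}.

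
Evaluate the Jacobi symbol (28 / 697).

Pull out 2^2: since 697 ≡ 1 (mod 8), (2/697) = +1, so (2/697)^2 = +1.
Reciprocity: 7 ≡ 3 and 697 ≡ 1 (mod 4), so (7/697) = +(697/7).
Reduce top mod 7: now compute (4/7).
Pull out 2^2: since 7 ≡ 7 (mod 8), (2/7) = +1, so (2/7)^2 = +1.
Reached (1/7) = 1. Collecting the sign flips along the way, the symbol is +1.

1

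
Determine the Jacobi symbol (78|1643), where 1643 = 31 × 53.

Pull out 2: since 1643 ≡ 3 (mod 8), (2/1643) = -1.
Reciprocity: 39 ≡ 3 and 1643 ≡ 3 (mod 4), so (39/1643) = −(1643/39).
Reduce top mod 39: now compute (5/39).
Reciprocity: 5 ≡ 1 and 39 ≡ 3 (mod 4), so (5/39) = +(39/5).
Reduce top mod 5: now compute (4/5).
Pull out 2^2: since 5 ≡ 5 (mod 8), (2/5) = -1, so (2/5)^2 = +1.
Reached (1/5) = 1. Collecting the sign flips along the way, the symbol is +1.

1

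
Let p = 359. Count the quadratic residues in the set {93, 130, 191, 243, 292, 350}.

(93/359) = -1 → non-residue.
(130/359) = -1 → non-residue.
(191/359) = +1 → QR.
(243/359) = +1 → QR.
(292/359) = +1 → QR.
(350/359) = -1 → non-residue.
Total quadratic residues among the 6: 3.

3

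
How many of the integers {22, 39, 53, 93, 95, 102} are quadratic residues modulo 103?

1

(22/103) = -1 → non-residue.
(39/103) = -1 → non-residue.
(53/103) = -1 → non-residue.
(93/103) = +1 → QR.
(95/103) = -1 → non-residue.
(102/103) = -1 → non-residue.
Total quadratic residues among the 6: 1.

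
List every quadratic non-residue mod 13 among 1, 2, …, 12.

2 5 6 7 8 11

Square k = 1,…,6 (k and 13−k give the same square):
1²=1, 2²=4, 3²=9, 4²≡3, 5²≡12, 6²≡10 (mod 13).
The residues are {1, 3, 4, 9, 10, 12}; the non-residues are the remaining 6 nonzero classes.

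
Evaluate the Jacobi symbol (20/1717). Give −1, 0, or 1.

Pull out 2^2: since 1717 ≡ 5 (mod 8), (2/1717) = -1, so (2/1717)^2 = +1.
Reciprocity: 5 ≡ 1 and 1717 ≡ 1 (mod 4), so (5/1717) = +(1717/5).
Reduce top mod 5: now compute (2/5).
Pull out 2: since 5 ≡ 5 (mod 8), (2/5) = -1.
Reached (1/5) = 1. Collecting the sign flips along the way, the symbol is -1.

-1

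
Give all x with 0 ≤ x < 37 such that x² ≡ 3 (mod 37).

37 ≡ 1 (mod 4), so we find a root by search.
Trying successive values, 15² = 225 ≡ 3 (mod 37). The other root is 37 − 15 = 22.

15, 22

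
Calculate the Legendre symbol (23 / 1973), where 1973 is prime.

1

Reciprocity: 23 ≡ 3 and 1973 ≡ 1 (mod 4), so (23/1973) = +(1973/23).
Reduce top mod 23: now compute (18/23).
Pull out 2: since 23 ≡ 7 (mod 8), (2/23) = +1.
Reciprocity: 9 ≡ 1 and 23 ≡ 3 (mod 4), so (9/23) = +(23/9).
Reduce top mod 9: now compute (5/9).
Reciprocity: 5 ≡ 1 and 9 ≡ 1 (mod 4), so (5/9) = +(9/5).
Reduce top mod 5: now compute (4/5).
Pull out 2^2: since 5 ≡ 5 (mod 8), (2/5) = -1, so (2/5)^2 = +1.
Reached (1/5) = 1. Collecting the sign flips along the way, the symbol is +1.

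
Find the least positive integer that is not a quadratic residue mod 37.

2

(2/37) = −1, so 2 is the smallest positive non-residue mod 37.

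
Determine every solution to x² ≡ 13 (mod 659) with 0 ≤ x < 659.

89, 570

Since 659 ≡ 3 (mod 4), a square root of 13 is 13^((659+1)/4) = 13^165 mod 659.
Repeated squaring: 13^2≡169, 13^4≡224, 13^8≡92, 13^16≡556, 13^32≡65, 13^64≡271, 13^128≡292 (mod 659).
13^165 = 13^(128+32+4+1) ≡ 89 (mod 659).
Check: 89² = 7921 ≡ 13 (mod 659). The two roots are 89 and 570.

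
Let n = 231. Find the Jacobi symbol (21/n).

Reciprocity: 21 ≡ 1 and 231 ≡ 3 (mod 4), so (21/231) = +(231/21).
Reduce top mod 21: now compute (0/21).
Top reduces to 0: gcd > 1, so the symbol is 0.

0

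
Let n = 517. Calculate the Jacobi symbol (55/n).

Reciprocity: 55 ≡ 3 and 517 ≡ 1 (mod 4), so (55/517) = +(517/55).
Reduce top mod 55: now compute (22/55).
Pull out 2: since 55 ≡ 7 (mod 8), (2/55) = +1.
Reciprocity: 11 ≡ 3 and 55 ≡ 3 (mod 4), so (11/55) = −(55/11).
Reduce top mod 11: now compute (0/11).
Top reduces to 0: gcd > 1, so the symbol is 0.

0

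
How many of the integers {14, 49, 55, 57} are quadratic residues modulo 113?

(14/113) = +1 → QR.
(49/113) = +1 → QR.
(55/113) = -1 → non-residue.
(57/113) = +1 → QR.
Total quadratic residues among the 4: 3.

3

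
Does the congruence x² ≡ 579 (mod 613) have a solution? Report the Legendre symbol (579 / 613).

-1

Reciprocity: 579 ≡ 3 and 613 ≡ 1 (mod 4), so (579/613) = +(613/579).
Reduce top mod 579: now compute (34/579).
Pull out 2: since 579 ≡ 3 (mod 8), (2/579) = -1.
Reciprocity: 17 ≡ 1 and 579 ≡ 3 (mod 4), so (17/579) = +(579/17).
Reduce top mod 17: now compute (1/17).
Reached (1/17) = 1. Collecting the sign flips along the way, the symbol is -1.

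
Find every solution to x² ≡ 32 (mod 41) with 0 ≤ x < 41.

14, 27

41 ≡ 1 (mod 4), so we find a root by search.
Trying successive values, 14² = 196 ≡ 32 (mod 41). The other root is 41 − 14 = 27.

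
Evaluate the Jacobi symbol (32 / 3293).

Pull out 2^5: since 3293 ≡ 5 (mod 8), (2/3293) = -1, so (2/3293)^5 = -1.
Reached (1/3293) = 1. Collecting the sign flips along the way, the symbol is -1.

-1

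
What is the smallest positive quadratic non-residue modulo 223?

(2/223) = +1, so 2 is a residue.
(3/223) = −1, so 3 is the smallest positive non-residue mod 223.

3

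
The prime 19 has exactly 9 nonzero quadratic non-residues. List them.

Square k = 1,…,9 (k and 19−k give the same square):
1²=1, 2²=4, 3²=9, 4²=16, 5²≡6, 6²≡17, 7²≡11, 8²≡7, 9²≡5 (mod 19).
The residues are {1, 4, 5, 6, 7, 9, 11, 16, 17}; the non-residues are the remaining 9 nonzero classes.

2 3 8 10 12 13 14 15 18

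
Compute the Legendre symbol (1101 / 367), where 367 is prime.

0

First reduce: 1101 ≡ 0 (mod 367).
Top reduces to 0: gcd > 1, so the symbol is 0.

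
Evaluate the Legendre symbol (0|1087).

Top reduces to 0: gcd > 1, so the symbol is 0.

0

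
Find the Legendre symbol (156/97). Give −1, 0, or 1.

-1

First reduce: 156 ≡ 59 (mod 97).
Reciprocity: 59 ≡ 3 and 97 ≡ 1 (mod 4), so (59/97) = +(97/59).
Reduce top mod 59: now compute (38/59).
Pull out 2: since 59 ≡ 3 (mod 8), (2/59) = -1.
Reciprocity: 19 ≡ 3 and 59 ≡ 3 (mod 4), so (19/59) = −(59/19).
Reduce top mod 19: now compute (2/19).
Pull out 2: since 19 ≡ 3 (mod 8), (2/19) = -1.
Reached (1/19) = 1. Collecting the sign flips along the way, the symbol is -1.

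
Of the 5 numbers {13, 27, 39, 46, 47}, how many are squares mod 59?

(13/59) = -1 → non-residue.
(27/59) = +1 → QR.
(39/59) = -1 → non-residue.
(46/59) = +1 → QR.
(47/59) = -1 → non-residue.
Total quadratic residues among the 5: 2.

2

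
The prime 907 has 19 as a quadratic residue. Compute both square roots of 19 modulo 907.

Since 907 ≡ 3 (mod 4), a square root of 19 is 19^((907+1)/4) = 19^227 mod 907.
Repeated squaring: 19^2≡361, 19^4≡620, 19^8≡739, 19^16≡107, 19^32≡565, 19^64≡868, 19^128≡614 (mod 907).
19^227 = 19^(128+64+32+2+1) ≡ 694 (mod 907).
Check: 694² = 481636 ≡ 19 (mod 907). The two roots are 213 and 694.

213, 694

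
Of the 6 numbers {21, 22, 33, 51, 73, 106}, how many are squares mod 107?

1

(21/107) = -1 → non-residue.
(22/107) = -1 → non-residue.
(33/107) = +1 → QR.
(51/107) = -1 → non-residue.
(73/107) = -1 → non-residue.
(106/107) = -1 → non-residue.
Total quadratic residues among the 6: 1.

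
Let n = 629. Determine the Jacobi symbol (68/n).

0

Pull out 2^2: since 629 ≡ 5 (mod 8), (2/629) = -1, so (2/629)^2 = +1.
Reciprocity: 17 ≡ 1 and 629 ≡ 1 (mod 4), so (17/629) = +(629/17).
Reduce top mod 17: now compute (0/17).
Top reduces to 0: gcd > 1, so the symbol is 0.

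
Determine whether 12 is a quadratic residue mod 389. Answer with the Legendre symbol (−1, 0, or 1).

-1

Euler's criterion: (12/389) ≡ 12^194 (mod 389).
12^2 ≡ 144 (mod 389)
12^4 ≡ 119 (mod 389)
12^8 ≡ 157 (mod 389)
12^16 ≡ 142 (mod 389)
12^32 ≡ 325 (mod 389)
12^64 ≡ 206 (mod 389)
12^128 ≡ 35 (mod 389)
12^194 = 12^(128+64+2) ≡ 388 (mod 389).
Result is 388 ≡ −1, so (12/389) = −1.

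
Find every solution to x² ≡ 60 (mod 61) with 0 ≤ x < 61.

61 ≡ 1 (mod 4), so we find a root by search.
Trying successive values, 11² = 121 ≡ 60 (mod 61). The other root is 61 − 11 = 50.

11, 50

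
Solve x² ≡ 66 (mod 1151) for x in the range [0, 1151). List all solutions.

Since 1151 ≡ 3 (mod 4), a square root of 66 is 66^((1151+1)/4) = 66^288 mod 1151.
Repeated squaring: 66^2≡903, 66^4≡501, 66^8≡83, 66^16≡1134, 66^32≡289, 66^64≡649, 66^128≡1086, 66^256≡772 (mod 1151).
66^288 = 66^(256+32) ≡ 965 (mod 1151).
Check: 965² = 931225 ≡ 66 (mod 1151). The two roots are 186 and 965.

186, 965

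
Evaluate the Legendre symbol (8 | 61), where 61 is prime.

Euler's criterion: (8/61) ≡ 8^30 (mod 61).
8^2 ≡ 3 (mod 61)
8^4 ≡ 9 (mod 61)
8^8 ≡ 20 (mod 61)
8^16 ≡ 34 (mod 61)
8^30 = 8^(16+8+4+2) ≡ 60 (mod 61).
Result is 60 ≡ −1, so (8/61) = −1.

-1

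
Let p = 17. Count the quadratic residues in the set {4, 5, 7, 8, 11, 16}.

3

(4/17) = +1 → QR.
(5/17) = -1 → non-residue.
(7/17) = -1 → non-residue.
(8/17) = +1 → QR.
(11/17) = -1 → non-residue.
(16/17) = +1 → QR.
Total quadratic residues among the 6: 3.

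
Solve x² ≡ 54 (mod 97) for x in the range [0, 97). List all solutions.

32, 65

97 ≡ 1 (mod 4), so we find a root by search.
Trying successive values, 32² = 1024 ≡ 54 (mod 97). The other root is 97 − 32 = 65.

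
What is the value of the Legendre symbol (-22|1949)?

1

First reduce: -22 ≡ 1927 (mod 1949).
Reciprocity: 1927 ≡ 3 and 1949 ≡ 1 (mod 4), so (1927/1949) = +(1949/1927).
Reduce top mod 1927: now compute (22/1927).
Pull out 2: since 1927 ≡ 7 (mod 8), (2/1927) = +1.
Reciprocity: 11 ≡ 3 and 1927 ≡ 3 (mod 4), so (11/1927) = −(1927/11).
Reduce top mod 11: now compute (2/11).
Pull out 2: since 11 ≡ 3 (mod 8), (2/11) = -1.
Reached (1/11) = 1. Collecting the sign flips along the way, the symbol is +1.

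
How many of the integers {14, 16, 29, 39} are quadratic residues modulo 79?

1

(14/79) = -1 → non-residue.
(16/79) = +1 → QR.
(29/79) = -1 → non-residue.
(39/79) = -1 → non-residue.
Total quadratic residues among the 4: 1.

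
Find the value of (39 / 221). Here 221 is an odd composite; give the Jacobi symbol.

Reciprocity: 39 ≡ 3 and 221 ≡ 1 (mod 4), so (39/221) = +(221/39).
Reduce top mod 39: now compute (26/39).
Pull out 2: since 39 ≡ 7 (mod 8), (2/39) = +1.
Reciprocity: 13 ≡ 1 and 39 ≡ 3 (mod 4), so (13/39) = +(39/13).
Reduce top mod 13: now compute (0/13).
Top reduces to 0: gcd > 1, so the symbol is 0.

0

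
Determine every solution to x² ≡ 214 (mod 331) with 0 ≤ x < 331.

Since 331 ≡ 3 (mod 4), a square root of 214 is 214^((331+1)/4) = 214^83 mod 331.
Repeated squaring: 214^2≡118, 214^4≡22, 214^8≡153, 214^16≡239, 214^32≡189, 214^64≡304 (mod 331).
214^83 = 214^(64+16+2+1) ≡ 144 (mod 331).
Check: 144² = 20736 ≡ 214 (mod 331). The two roots are 144 and 187.

144, 187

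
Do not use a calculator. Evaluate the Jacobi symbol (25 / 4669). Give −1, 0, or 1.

Reciprocity: 25 ≡ 1 and 4669 ≡ 1 (mod 4), so (25/4669) = +(4669/25).
Reduce top mod 25: now compute (19/25).
Reciprocity: 19 ≡ 3 and 25 ≡ 1 (mod 4), so (19/25) = +(25/19).
Reduce top mod 19: now compute (6/19).
Pull out 2: since 19 ≡ 3 (mod 8), (2/19) = -1.
Reciprocity: 3 ≡ 3 and 19 ≡ 3 (mod 4), so (3/19) = −(19/3).
Reduce top mod 3: now compute (1/3).
Reached (1/3) = 1. Collecting the sign flips along the way, the symbol is +1.

1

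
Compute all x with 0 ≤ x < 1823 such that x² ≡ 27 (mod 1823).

328, 1495

Since 1823 ≡ 3 (mod 4), a square root of 27 is 27^((1823+1)/4) = 27^456 mod 1823.
Repeated squaring: 27^2≡729, 27^4≡948, 27^8≡1788, 27^16≡1225, 27^32≡296, 27^64≡112, 27^128≡1606, 27^256≡1514 (mod 1823).
27^456 = 27^(256+128+64+8) ≡ 1495 (mod 1823).
Check: 1495² = 2235025 ≡ 27 (mod 1823). The two roots are 328 and 1495.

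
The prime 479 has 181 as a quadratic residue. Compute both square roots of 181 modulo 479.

Since 479 ≡ 3 (mod 4), a square root of 181 is 181^((479+1)/4) = 181^120 mod 479.
Repeated squaring: 181^2≡189, 181^4≡275, 181^8≡422, 181^16≡375, 181^32≡278, 181^64≡165 (mod 479).
181^120 = 181^(64+32+16+8) ≡ 77 (mod 479).
Check: 77² = 5929 ≡ 181 (mod 479). The two roots are 77 and 402.

77, 402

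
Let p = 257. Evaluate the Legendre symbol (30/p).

Euler's criterion: (30/257) ≡ 30^128 (mod 257).
30^2 ≡ 129 (mod 257)
30^4 ≡ 193 (mod 257)
30^8 ≡ 241 (mod 257)
30^16 ≡ 256 (mod 257)
30^32 ≡ 1 (mod 257)
30^64 ≡ 1 (mod 257)
30^128 ≡ 1 (mod 257)
30^128 = 30^(128) ≡ 1 (mod 257).
Result is 1, so (30/257) = 1.

1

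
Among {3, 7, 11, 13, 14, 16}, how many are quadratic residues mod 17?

2

(3/17) = -1 → non-residue.
(7/17) = -1 → non-residue.
(11/17) = -1 → non-residue.
(13/17) = +1 → QR.
(14/17) = -1 → non-residue.
(16/17) = +1 → QR.
Total quadratic residues among the 6: 2.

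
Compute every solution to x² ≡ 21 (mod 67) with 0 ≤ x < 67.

Since 67 ≡ 3 (mod 4), a square root of 21 is 21^((67+1)/4) = 21^17 mod 67.
Repeated squaring: 21^2≡39, 21^4≡47, 21^8≡65, 21^16≡4 (mod 67).
21^17 = 21^(16+1) ≡ 17 (mod 67).
Check: 17² = 289 ≡ 21 (mod 67). The two roots are 17 and 50.

17, 50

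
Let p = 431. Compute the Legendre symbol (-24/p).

-1

First reduce: -24 ≡ 407 (mod 431).
Reciprocity: 407 ≡ 3 and 431 ≡ 3 (mod 4), so (407/431) = −(431/407).
Reduce top mod 407: now compute (24/407).
Pull out 2^3: since 407 ≡ 7 (mod 8), (2/407) = +1, so (2/407)^3 = +1.
Reciprocity: 3 ≡ 3 and 407 ≡ 3 (mod 4), so (3/407) = −(407/3).
Reduce top mod 3: now compute (2/3).
Pull out 2: since 3 ≡ 3 (mod 8), (2/3) = -1.
Reached (1/3) = 1. Collecting the sign flips along the way, the symbol is -1.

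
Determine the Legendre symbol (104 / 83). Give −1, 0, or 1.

1

First reduce: 104 ≡ 21 (mod 83).
Reciprocity: 21 ≡ 1 and 83 ≡ 3 (mod 4), so (21/83) = +(83/21).
Reduce top mod 21: now compute (20/21).
Pull out 2^2: since 21 ≡ 5 (mod 8), (2/21) = -1, so (2/21)^2 = +1.
Reciprocity: 5 ≡ 1 and 21 ≡ 1 (mod 4), so (5/21) = +(21/5).
Reduce top mod 5: now compute (1/5).
Reached (1/5) = 1. Collecting the sign flips along the way, the symbol is +1.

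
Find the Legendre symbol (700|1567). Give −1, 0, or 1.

Pull out 2^2: since 1567 ≡ 7 (mod 8), (2/1567) = +1, so (2/1567)^2 = +1.
Reciprocity: 175 ≡ 3 and 1567 ≡ 3 (mod 4), so (175/1567) = −(1567/175).
Reduce top mod 175: now compute (167/175).
Reciprocity: 167 ≡ 3 and 175 ≡ 3 (mod 4), so (167/175) = −(175/167).
Reduce top mod 167: now compute (8/167).
Pull out 2^3: since 167 ≡ 7 (mod 8), (2/167) = +1, so (2/167)^3 = +1.
Reached (1/167) = 1. Collecting the sign flips along the way, the symbol is +1.

1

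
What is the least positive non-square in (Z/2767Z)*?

3

(2/2767) = +1, so 2 is a residue.
(3/2767) = −1, so 3 is the smallest positive non-residue mod 2767.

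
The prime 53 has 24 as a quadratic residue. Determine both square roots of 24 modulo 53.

17, 36

53 ≡ 1 (mod 4), so we find a root by search.
Trying successive values, 17² = 289 ≡ 24 (mod 53). The other root is 53 − 17 = 36.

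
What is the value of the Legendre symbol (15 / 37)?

-1

Reciprocity: 15 ≡ 3 and 37 ≡ 1 (mod 4), so (15/37) = +(37/15).
Reduce top mod 15: now compute (7/15).
Reciprocity: 7 ≡ 3 and 15 ≡ 3 (mod 4), so (7/15) = −(15/7).
Reduce top mod 7: now compute (1/7).
Reached (1/7) = 1. Collecting the sign flips along the way, the symbol is -1.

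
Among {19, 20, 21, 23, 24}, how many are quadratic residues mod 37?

1

(19/37) = -1 → non-residue.
(20/37) = -1 → non-residue.
(21/37) = +1 → QR.
(23/37) = -1 → non-residue.
(24/37) = -1 → non-residue.
Total quadratic residues among the 5: 1.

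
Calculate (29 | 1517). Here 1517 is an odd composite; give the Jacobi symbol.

Reciprocity: 29 ≡ 1 and 1517 ≡ 1 (mod 4), so (29/1517) = +(1517/29).
Reduce top mod 29: now compute (9/29).
Reciprocity: 9 ≡ 1 and 29 ≡ 1 (mod 4), so (9/29) = +(29/9).
Reduce top mod 9: now compute (2/9).
Pull out 2: since 9 ≡ 1 (mod 8), (2/9) = +1.
Reached (1/9) = 1. Collecting the sign flips along the way, the symbol is +1.

1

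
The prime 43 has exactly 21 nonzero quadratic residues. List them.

Square k = 1,…,21 (k and 43−k give the same square):
1²=1, 2²=4, 3²=9, 4²=16, 5²=25, 6²=36, 7²≡6, 8²≡21, 9²≡38, 10²≡14, 11²≡35, 12²≡15, 13²≡40, 14²≡24, 15²≡10, 16²≡41, 17²≡31, 18²≡23, 19²≡17, 20²≡13, 21²≡11 (mod 43).
So the quadratic residues mod 43 are {1, 4, 6, 9, 10, 11, 13, 14, 15, 16, 17, 21, 23, 24, 25, 31, 35, 36, 38, 40, 41}.

1, 4, 6, 9, 10, 11, 13, 14, 15, 16, 17, 21, 23, 24, 25, 31, 35, 36, 38, 40, 41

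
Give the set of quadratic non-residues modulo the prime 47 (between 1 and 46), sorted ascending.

5, 10, 11, 13, 15, 19, 20, 22, 23, 26, 29, 30, 31, 33, 35, 38, 39, 40, 41, 43, 44, 45, 46

Square k = 1,…,23 (k and 47−k give the same square):
1²=1, 2²=4, 3²=9, 4²=16, 5²=25, 6²=36, 7²≡2, 8²≡17, 9²≡34, 10²≡6, 11²≡27, 12²≡3, 13²≡28, 14²≡8, 15²≡37, 16²≡21, 17²≡7, 18²≡42, 19²≡32, 20²≡24, 21²≡18, 22²≡14, 23²≡12 (mod 47).
The residues are {1, 2, 3, 4, 6, 7, 8, 9, 12, 14, 16, 17, 18, 21, 24, 25, 27, 28, 32, 34, 36, 37, 42}; the non-residues are the remaining 23 nonzero classes.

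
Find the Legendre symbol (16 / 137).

1

Pull out 2^4: since 137 ≡ 1 (mod 8), (2/137) = +1, so (2/137)^4 = +1.
Reached (1/137) = 1. Collecting the sign flips along the way, the symbol is +1.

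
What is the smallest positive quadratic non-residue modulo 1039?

(2/1039) = +1, so 2 is a residue.
(3/1039) = −1, so 3 is the smallest positive non-residue mod 1039.

3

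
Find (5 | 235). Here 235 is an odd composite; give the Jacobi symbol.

Reciprocity: 5 ≡ 1 and 235 ≡ 3 (mod 4), so (5/235) = +(235/5).
Reduce top mod 5: now compute (0/5).
Top reduces to 0: gcd > 1, so the symbol is 0.

0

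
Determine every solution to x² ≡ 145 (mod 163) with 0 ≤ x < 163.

54, 109

Since 163 ≡ 3 (mod 4), a square root of 145 is 145^((163+1)/4) = 145^41 mod 163.
Repeated squaring: 145^2≡161, 145^4≡4, 145^8≡16, 145^16≡93, 145^32≡10 (mod 163).
145^41 = 145^(32+8+1) ≡ 54 (mod 163).
Check: 54² = 2916 ≡ 145 (mod 163). The two roots are 54 and 109.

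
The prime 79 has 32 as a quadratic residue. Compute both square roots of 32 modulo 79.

Since 79 ≡ 3 (mod 4), a square root of 32 is 32^((79+1)/4) = 32^20 mod 79.
Repeated squaring: 32^2≡76, 32^4≡9, 32^8≡2, 32^16≡4 (mod 79).
32^20 = 32^(16+4) ≡ 36 (mod 79).
Check: 36² = 1296 ≡ 32 (mod 79). The two roots are 36 and 43.

36, 43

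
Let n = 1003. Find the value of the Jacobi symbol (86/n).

1

Pull out 2: since 1003 ≡ 3 (mod 8), (2/1003) = -1.
Reciprocity: 43 ≡ 3 and 1003 ≡ 3 (mod 4), so (43/1003) = −(1003/43).
Reduce top mod 43: now compute (14/43).
Pull out 2: since 43 ≡ 3 (mod 8), (2/43) = -1.
Reciprocity: 7 ≡ 3 and 43 ≡ 3 (mod 4), so (7/43) = −(43/7).
Reduce top mod 7: now compute (1/7).
Reached (1/7) = 1. Collecting the sign flips along the way, the symbol is +1.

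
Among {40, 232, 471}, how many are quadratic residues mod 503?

0

(40/503) = -1 → non-residue.
(232/503) = -1 → non-residue.
(471/503) = -1 → non-residue.
Total quadratic residues among the 3: 0.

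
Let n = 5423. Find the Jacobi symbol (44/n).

0

Pull out 2^2: since 5423 ≡ 7 (mod 8), (2/5423) = +1, so (2/5423)^2 = +1.
Reciprocity: 11 ≡ 3 and 5423 ≡ 3 (mod 4), so (11/5423) = −(5423/11).
Reduce top mod 11: now compute (0/11).
Top reduces to 0: gcd > 1, so the symbol is 0.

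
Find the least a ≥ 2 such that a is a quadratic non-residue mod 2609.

3

(2/2609) = +1, so 2 is a residue.
(3/2609) = −1, so 3 is the smallest positive non-residue mod 2609.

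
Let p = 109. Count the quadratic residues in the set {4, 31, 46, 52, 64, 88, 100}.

6

(4/109) = +1 → QR.
(31/109) = +1 → QR.
(46/109) = +1 → QR.
(52/109) = -1 → non-residue.
(64/109) = +1 → QR.
(88/109) = +1 → QR.
(100/109) = +1 → QR.
Total quadratic residues among the 7: 6.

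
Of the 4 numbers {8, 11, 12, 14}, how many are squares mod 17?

1

(8/17) = +1 → QR.
(11/17) = -1 → non-residue.
(12/17) = -1 → non-residue.
(14/17) = -1 → non-residue.
Total quadratic residues among the 4: 1.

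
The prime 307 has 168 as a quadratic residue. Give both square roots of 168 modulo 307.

Since 307 ≡ 3 (mod 4), a square root of 168 is 168^((307+1)/4) = 168^77 mod 307.
Repeated squaring: 168^2≡287, 168^4≡93, 168^8≡53, 168^16≡46, 168^32≡274, 168^64≡168 (mod 307).
168^77 = 168^(64+8+4+1) ≡ 274 (mod 307).
Check: 274² = 75076 ≡ 168 (mod 307). The two roots are 33 and 274.

33, 274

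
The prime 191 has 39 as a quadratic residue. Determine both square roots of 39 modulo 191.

82, 109

Since 191 ≡ 3 (mod 4), a square root of 39 is 39^((191+1)/4) = 39^48 mod 191.
Repeated squaring: 39^2≡184, 39^4≡49, 39^8≡109, 39^16≡39, 39^32≡184 (mod 191).
39^48 = 39^(32+16) ≡ 109 (mod 191).
Check: 109² = 11881 ≡ 39 (mod 191). The two roots are 82 and 109.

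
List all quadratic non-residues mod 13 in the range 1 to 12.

Square k = 1,…,6 (k and 13−k give the same square):
1²=1, 2²=4, 3²=9, 4²≡3, 5²≡12, 6²≡10 (mod 13).
The residues are {1, 3, 4, 9, 10, 12}; the non-residues are the remaining 6 nonzero classes.

2,5,6,7,8,11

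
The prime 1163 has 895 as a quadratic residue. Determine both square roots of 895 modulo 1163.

Since 1163 ≡ 3 (mod 4), a square root of 895 is 895^((1163+1)/4) = 895^291 mod 1163.
Repeated squaring: 895^2≡881, 895^4≡440, 895^8≡542, 895^16≡688, 895^32≡3, 895^64≡9, 895^128≡81, 895^256≡746 (mod 1163).
895^291 = 895^(256+32+2+1) ≡ 509 (mod 1163).
Check: 509² = 259081 ≡ 895 (mod 1163). The two roots are 509 and 654.

509, 654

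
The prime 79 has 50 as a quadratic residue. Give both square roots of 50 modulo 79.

Since 79 ≡ 3 (mod 4), a square root of 50 is 50^((79+1)/4) = 50^20 mod 79.
Repeated squaring: 50^2≡51, 50^4≡73, 50^8≡36, 50^16≡32 (mod 79).
50^20 = 50^(16+4) ≡ 45 (mod 79).
Check: 45² = 2025 ≡ 50 (mod 79). The two roots are 34 and 45.

34, 45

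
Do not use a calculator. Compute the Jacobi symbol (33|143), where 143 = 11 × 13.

0

Reciprocity: 33 ≡ 1 and 143 ≡ 3 (mod 4), so (33/143) = +(143/33).
Reduce top mod 33: now compute (11/33).
Reciprocity: 11 ≡ 3 and 33 ≡ 1 (mod 4), so (11/33) = +(33/11).
Reduce top mod 11: now compute (0/11).
Top reduces to 0: gcd > 1, so the symbol is 0.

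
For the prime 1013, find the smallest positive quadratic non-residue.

2

(2/1013) = −1, so 2 is the smallest positive non-residue mod 1013.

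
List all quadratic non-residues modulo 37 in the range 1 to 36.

Square k = 1,…,18 (k and 37−k give the same square):
1²=1, 2²=4, 3²=9, 4²=16, 5²=25, 6²=36, 7²≡12, 8²≡27, 9²≡7, 10²≡26, 11²≡10, 12²≡33, 13²≡21, 14²≡11, 15²≡3, 16²≡34, 17²≡30, 18²≡28 (mod 37).
The residues are {1, 3, 4, 7, 9, 10, 11, 12, 16, 21, 25, 26, 27, 28, 30, 33, 34, 36}; the non-residues are the remaining 18 nonzero classes.

2 5 6 8 13 14 15 17 18 19 20 22 23 24 29 31 32 35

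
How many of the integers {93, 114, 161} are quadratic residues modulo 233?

1

(93/233) = -1 → non-residue.
(114/233) = -1 → non-residue.
(161/233) = +1 → QR.
Total quadratic residues among the 3: 1.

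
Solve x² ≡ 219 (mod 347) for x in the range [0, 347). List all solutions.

162, 185

Since 347 ≡ 3 (mod 4), a square root of 219 is 219^((347+1)/4) = 219^87 mod 347.
Repeated squaring: 219^2≡75, 219^4≡73, 219^8≡124, 219^16≡108, 219^32≡213, 219^64≡259 (mod 347).
219^87 = 219^(64+16+4+2+1) ≡ 185 (mod 347).
Check: 185² = 34225 ≡ 219 (mod 347). The two roots are 162 and 185.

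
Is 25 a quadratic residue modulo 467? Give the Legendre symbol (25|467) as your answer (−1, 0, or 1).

1

Reciprocity: 25 ≡ 1 and 467 ≡ 3 (mod 4), so (25/467) = +(467/25).
Reduce top mod 25: now compute (17/25).
Reciprocity: 17 ≡ 1 and 25 ≡ 1 (mod 4), so (17/25) = +(25/17).
Reduce top mod 17: now compute (8/17).
Pull out 2^3: since 17 ≡ 1 (mod 8), (2/17) = +1, so (2/17)^3 = +1.
Reached (1/17) = 1. Collecting the sign flips along the way, the symbol is +1.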